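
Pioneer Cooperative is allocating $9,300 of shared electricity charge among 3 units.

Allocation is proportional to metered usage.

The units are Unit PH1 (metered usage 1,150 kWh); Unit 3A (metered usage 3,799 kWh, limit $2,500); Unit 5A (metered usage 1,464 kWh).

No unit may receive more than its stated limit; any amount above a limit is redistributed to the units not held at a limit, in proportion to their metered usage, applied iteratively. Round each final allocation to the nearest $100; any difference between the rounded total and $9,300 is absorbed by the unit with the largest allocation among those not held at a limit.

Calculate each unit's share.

Sum of metered usage: 6,413.
Unconstrained shares: Unit PH1 1,667.71; Unit 3A 5,509.23; Unit 5A 2,123.06.
Cap binds for Unit 3A ($2,500); residual $6,800 reallocated over remaining metered usage 2,614.
Remaining shares: Unit PH1 2,991.58 → $3,000; Unit 5A 3,808.42 → $3,800.

Unit PH1: $3,000 | Unit 3A: $2,500 | Unit 5A: $3,800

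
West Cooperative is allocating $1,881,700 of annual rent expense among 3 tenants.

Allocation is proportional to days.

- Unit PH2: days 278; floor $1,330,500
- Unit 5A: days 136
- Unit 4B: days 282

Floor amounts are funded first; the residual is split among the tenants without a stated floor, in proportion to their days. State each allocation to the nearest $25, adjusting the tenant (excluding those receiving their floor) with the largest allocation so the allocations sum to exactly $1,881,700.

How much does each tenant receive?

Minimums first: Unit PH2 $1,330,500. Remaining pool $551,200.
Remaining pool split over remaining days 418: Unit 5A 179,337.80 → $179,350; Unit 4B 371,862.20 → $371,850.

Unit PH2: $1,330,500; Unit 5A: $179,350; Unit 4B: $371,850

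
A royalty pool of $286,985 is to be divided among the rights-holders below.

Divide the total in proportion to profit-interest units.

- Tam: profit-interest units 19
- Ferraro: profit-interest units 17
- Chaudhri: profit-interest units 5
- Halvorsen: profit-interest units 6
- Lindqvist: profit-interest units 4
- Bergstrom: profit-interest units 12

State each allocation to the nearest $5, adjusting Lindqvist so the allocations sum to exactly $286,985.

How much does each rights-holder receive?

Tam: $86,550 | Ferraro: $77,440 | Chaudhri: $22,775 | Halvorsen: $27,330 | Lindqvist: $18,225 | Bergstrom: $54,665

Total profit-interest units = 63.
Pro-rata amounts: Tam 19/63 × $286,985 = 86,551.03; Ferraro 17/63 × $286,985 = 77,440.40; Chaudhri 5/63 × $286,985 = 22,776.59; Halvorsen 6/63 × $286,985 = 27,331.90; Lindqvist 4/63 × $286,985 = 18,221.27; Bergstrom 12/63 × $286,985 = 54,663.81.
At nearest $5: Tam $86,550; Ferraro $77,440; Chaudhri $22,775; Halvorsen $27,330; Lindqvist $18,220; Bergstrom $54,665. Sum = $286,980.
Difference $286,985 − $286,980 = +$5 applied to Lindqvist: Lindqvist becomes $18,225.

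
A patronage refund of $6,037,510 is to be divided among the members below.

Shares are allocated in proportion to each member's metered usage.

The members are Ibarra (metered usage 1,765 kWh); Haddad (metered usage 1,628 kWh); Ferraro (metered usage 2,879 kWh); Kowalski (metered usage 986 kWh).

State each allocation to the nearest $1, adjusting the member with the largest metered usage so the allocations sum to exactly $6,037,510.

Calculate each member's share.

Ibarra: $1,468,201 · Haddad: $1,354,239 · Ferraro: $2,394,874 · Kowalski: $820,196

Sum of metered usage: 1,765 + 1,628 + 2,879 + 986 = 7,258.
Unrounded shares: Ibarra 1,468,201.32; Haddad 1,354,238.95; Ferraro 2,394,873.42; Kowalski 820,196.32.
Rounded to nearest $1: Ibarra $1,468,201; Haddad $1,354,239; Ferraro $2,394,873; Kowalski $820,196. Sum = $6,037,509.
Difference $6,037,510 − $6,037,509 = +$1 applied to largest metered usage (Ferraro): Ferraro becomes $2,394,874.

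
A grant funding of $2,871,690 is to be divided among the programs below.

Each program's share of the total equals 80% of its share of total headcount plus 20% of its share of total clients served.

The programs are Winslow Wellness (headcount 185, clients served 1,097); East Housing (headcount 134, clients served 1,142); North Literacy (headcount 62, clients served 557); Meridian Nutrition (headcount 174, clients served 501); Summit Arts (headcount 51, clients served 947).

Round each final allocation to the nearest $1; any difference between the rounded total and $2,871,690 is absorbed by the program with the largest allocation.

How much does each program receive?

Winslow Wellness: $849,793 | East Housing: $662,542 | North Literacy: $310,421 | Meridian Nutrition: $727,436 | Summit Arts: $321,498

Headcount total 606; clients served total 4,244.
Blended shares (80% headcount + 20% clients served): Winslow Wellness 0.2959; East Housing 0.2307; North Literacy 0.1081; Meridian Nutrition 0.2533; Summit Arts 0.1120.
Unrounded shares: Winslow Wellness 849,793.19; East Housing 662,541.51; North Literacy 310,421.09; Meridian Nutrition 727,435.76; Summit Arts 321,498.45.
At nearest $1: Winslow Wellness $849,793; East Housing $662,542; North Literacy $310,421; Meridian Nutrition $727,436; Summit Arts $321,498. Sum = $2,871,690.
Sum already equals the total — no adjustment.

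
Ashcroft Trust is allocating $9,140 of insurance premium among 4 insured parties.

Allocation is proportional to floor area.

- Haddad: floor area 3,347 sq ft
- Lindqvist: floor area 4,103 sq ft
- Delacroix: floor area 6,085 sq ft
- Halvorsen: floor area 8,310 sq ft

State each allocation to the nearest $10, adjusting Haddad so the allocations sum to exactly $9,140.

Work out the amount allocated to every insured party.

Haddad: $1,390 · Lindqvist: $1,720 · Delacroix: $2,550 · Halvorsen: $3,480

Combined floor area = 21,845.
Pro-rata amounts: Haddad 3,347/21,845 × $9,140 = 1,400.39; Lindqvist 4,103/21,845 × $9,140 = 1,716.70; Delacroix 6,085/21,845 × $9,140 = 2,545.98; Halvorsen 8,310/21,845 × $9,140 = 3,476.92.
Rounded to nearest $10: Haddad $1,400; Lindqvist $1,720; Delacroix $2,550; Halvorsen $3,480. Sum = $9,150.
Difference $9,140 − $9,150 = −$10 applied to Haddad: Haddad becomes $1,390.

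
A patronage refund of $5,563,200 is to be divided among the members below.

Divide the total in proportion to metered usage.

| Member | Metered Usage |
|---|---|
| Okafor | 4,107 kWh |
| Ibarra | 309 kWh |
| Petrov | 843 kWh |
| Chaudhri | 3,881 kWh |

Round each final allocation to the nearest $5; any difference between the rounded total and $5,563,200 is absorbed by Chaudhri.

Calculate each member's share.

Sum of metered usage: 9,140.
Unrounded shares: Okafor 4,107/9,140 × $5,563,200 = 2,499,788.01; Ibarra 309/9,140 × $5,563,200 = 188,077.55; Petrov 843/9,140 × $5,563,200 = 513,104.77; Chaudhri 3,881/9,140 × $5,563,200 = 2,362,229.67.
At nearest $5: Okafor $2,499,790; Ibarra $188,080; Petrov $513,105; Chaudhri $2,362,230. Sum = $5,563,205.
Difference $5,563,200 − $5,563,205 = −$5 applied to Chaudhri: Chaudhri becomes $2,362,225.

Okafor: $2,499,790 | Ibarra: $188,080 | Petrov: $513,105 | Chaudhri: $2,362,225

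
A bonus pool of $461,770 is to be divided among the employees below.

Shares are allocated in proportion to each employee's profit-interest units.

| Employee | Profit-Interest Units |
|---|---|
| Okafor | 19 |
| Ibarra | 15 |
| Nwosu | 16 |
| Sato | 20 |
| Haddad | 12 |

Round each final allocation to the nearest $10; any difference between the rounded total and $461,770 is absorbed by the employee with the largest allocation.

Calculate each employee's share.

Okafor: $107,000; Ibarra: $84,470; Nwosu: $90,100; Sato: $112,620; Haddad: $67,580

Sum of profit-interest units: 82.
Unrounded shares: Okafor 19/82 × $461,770 = 106,995.49; Ibarra 15/82 × $461,770 = 84,470.12; Nwosu 16/82 × $461,770 = 90,101.46; Sato 20/82 × $461,770 = 112,626.83; Haddad 12/82 × $461,770 = 67,576.10.
Rounded to nearest $10: Okafor $107,000; Ibarra $84,470; Nwosu $90,100; Sato $112,630; Haddad $67,580. Sum = $461,780.
Difference $461,770 − $461,780 = −$10 applied to largest allocation (Sato): Sato becomes $112,620.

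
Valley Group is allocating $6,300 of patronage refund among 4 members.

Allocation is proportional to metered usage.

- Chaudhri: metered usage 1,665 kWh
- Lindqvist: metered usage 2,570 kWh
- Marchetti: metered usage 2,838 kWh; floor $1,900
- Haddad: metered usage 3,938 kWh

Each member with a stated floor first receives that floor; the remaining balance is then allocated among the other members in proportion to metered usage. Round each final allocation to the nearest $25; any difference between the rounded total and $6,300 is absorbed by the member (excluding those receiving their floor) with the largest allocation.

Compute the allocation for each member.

Fund the minimums — Marchetti $1,900. Remaining pool $4,400.
Remaining pool split over remaining metered usage 8,173: Chaudhri 896.37 → $900; Lindqvist 1,383.58 → $1,375; Haddad 2,120.05 → $2,125.

Chaudhri: $900 · Lindqvist: $1,375 · Marchetti: $1,900 · Haddad: $2,125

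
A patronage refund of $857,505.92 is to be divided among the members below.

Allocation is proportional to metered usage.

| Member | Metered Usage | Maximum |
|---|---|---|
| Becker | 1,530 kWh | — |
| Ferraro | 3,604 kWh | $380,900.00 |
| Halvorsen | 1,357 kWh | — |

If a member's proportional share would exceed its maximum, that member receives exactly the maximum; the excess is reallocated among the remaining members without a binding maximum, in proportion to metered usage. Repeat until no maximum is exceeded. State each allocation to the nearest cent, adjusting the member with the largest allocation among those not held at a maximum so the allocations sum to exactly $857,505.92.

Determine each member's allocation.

Combined metered usage = 6,491.
Proportional shares (ignoring caps): Becker 202,123.5646; Ferraro 476,113.2854; Halvorsen 179,269.0700.
Held at cap: Ferraro ($380,900.00); balance $476,605.92 reallocated over remaining metered usage 2,887.
Remaining shares: Becker 252,582.9780 → $252,582.98; Halvorsen 224,022.9420 → $224,022.94.

Becker: $252,582.98; Ferraro: $380,900.00; Halvorsen: $224,022.94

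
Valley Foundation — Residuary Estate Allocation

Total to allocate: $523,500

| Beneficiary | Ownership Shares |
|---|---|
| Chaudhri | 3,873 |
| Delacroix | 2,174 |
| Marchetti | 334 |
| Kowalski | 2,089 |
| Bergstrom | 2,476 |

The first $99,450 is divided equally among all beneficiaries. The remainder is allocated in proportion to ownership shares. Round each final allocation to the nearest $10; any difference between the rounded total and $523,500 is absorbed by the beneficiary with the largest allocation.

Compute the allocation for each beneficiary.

$99,450 shared equally gives $19,890 per beneficiary.
Remainder $424,050 by ownership shares (total 10,946): Chaudhri 150,040.71 → $150,040; Delacroix 84,221.15 → $84,220; Marchetti 12,939.22 → $12,940; Kowalski 80,928.23 → $80,930; Bergstrom 95,920.68 → $95,920.
Totals: Chaudhri $19,890 + $150,040 = $169,930; Delacroix $19,890 + $84,220 = $104,110; Marchetti $19,890 + $12,940 = $32,830; Kowalski $19,890 + $80,930 = $100,820; Bergstrom $19,890 + $95,920 = $115,810.

Chaudhri: $169,930; Delacroix: $104,110; Marchetti: $32,830; Kowalski: $100,820; Bergstrom: $115,810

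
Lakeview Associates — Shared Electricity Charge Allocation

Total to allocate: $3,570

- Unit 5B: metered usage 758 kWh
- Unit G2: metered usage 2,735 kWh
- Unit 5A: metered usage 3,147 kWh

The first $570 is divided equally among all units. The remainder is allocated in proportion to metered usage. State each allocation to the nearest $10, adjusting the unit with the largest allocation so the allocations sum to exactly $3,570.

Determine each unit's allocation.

Equal tier: $570 ÷ 3 = $190 apiece.
Remainder $3,000 by metered usage (total 6,640): Unit 5B 342.47 → $340; Unit G2 1,235.69 → $1,240; Unit 5A 1,421.84 → $1,420.
Totals: Unit 5B $190 + $340 = $530; Unit G2 $190 + $1,240 = $1,430; Unit 5A $190 + $1,420 = $1,610.

Unit 5B: $530 | Unit G2: $1,430 | Unit 5A: $1,610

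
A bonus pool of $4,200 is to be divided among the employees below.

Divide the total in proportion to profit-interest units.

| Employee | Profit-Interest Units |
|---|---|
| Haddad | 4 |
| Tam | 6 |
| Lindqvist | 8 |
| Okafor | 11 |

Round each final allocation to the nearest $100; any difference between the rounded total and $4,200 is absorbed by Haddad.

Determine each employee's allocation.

Haddad: $500 · Tam: $900 · Lindqvist: $1,200 · Okafor: $1,600

Total profit-interest units = 29.
Pro-rata amounts: Haddad 4/29 × $4,200 = 579.31; Tam 6/29 × $4,200 = 868.97; Lindqvist 8/29 × $4,200 = 1,158.62; Okafor 11/29 × $4,200 = 1,593.10.
At nearest $100: Haddad $600; Tam $900; Lindqvist $1,200; Okafor $1,600. Sum = $4,300.
Difference $4,200 − $4,300 = −$100 applied to Haddad: Haddad becomes $500.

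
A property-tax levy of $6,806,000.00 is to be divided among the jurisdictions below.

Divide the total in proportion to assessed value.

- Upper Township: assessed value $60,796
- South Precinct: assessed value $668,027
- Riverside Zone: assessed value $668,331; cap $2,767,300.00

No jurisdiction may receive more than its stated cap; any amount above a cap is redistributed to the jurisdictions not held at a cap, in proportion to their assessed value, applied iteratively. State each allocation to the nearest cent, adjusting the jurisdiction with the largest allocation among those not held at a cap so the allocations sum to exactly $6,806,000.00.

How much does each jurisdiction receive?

Upper Township: $336,894.97 · South Precinct: $3,701,805.03 · Riverside Zone: $2,767,300.00

Sum of assessed value: 1,397,154.
Unconstrained shares: Upper Township 296,157.4572; South Precinct 3,254,180.8290; Riverside Zone 3,255,661.7137.
Capped: Riverside Zone ($2,767,300.00); residual $4,038,700.00 reallocated over remaining assessed value 728,823.
Remaining shares: Upper Township 336,894.9734 → $336,894.97; South Precinct 3,701,805.0266 → $3,701,805.03.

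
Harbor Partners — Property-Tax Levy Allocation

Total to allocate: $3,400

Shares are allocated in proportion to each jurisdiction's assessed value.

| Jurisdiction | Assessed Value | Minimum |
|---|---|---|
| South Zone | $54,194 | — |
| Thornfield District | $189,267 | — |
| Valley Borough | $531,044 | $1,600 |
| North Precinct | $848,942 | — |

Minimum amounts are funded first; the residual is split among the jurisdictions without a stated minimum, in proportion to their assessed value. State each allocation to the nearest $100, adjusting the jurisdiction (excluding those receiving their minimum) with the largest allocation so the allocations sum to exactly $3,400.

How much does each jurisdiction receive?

Guaranteed amounts: Valley Borough $1,600. Balance $1,800.
Balance split over remaining assessed value 1,092,403: South Zone 89.30 → $100; Thornfield District 311.86 → $300; North Precinct 1,398.84 → $1,400.

South Zone: $100 | Thornfield District: $300 | Valley Borough: $1,600 | North Precinct: $1,400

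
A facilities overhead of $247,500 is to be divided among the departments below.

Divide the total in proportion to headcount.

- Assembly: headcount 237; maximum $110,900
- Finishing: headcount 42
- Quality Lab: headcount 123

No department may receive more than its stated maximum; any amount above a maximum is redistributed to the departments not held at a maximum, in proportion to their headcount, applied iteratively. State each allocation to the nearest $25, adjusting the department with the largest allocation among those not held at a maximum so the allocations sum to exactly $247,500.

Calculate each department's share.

Total headcount = 402.
Unconstrained shares: Assembly 145,914.18; Finishing 25,858.21; Quality Lab 75,727.61.
Capped: Assembly ($110,900); residual $136,600 reallocated over remaining headcount 165.
Redistributed shares: Finishing 34,770.91 → $34,775; Quality Lab 101,829.09 → $101,825.

Assembly: $110,900 | Finishing: $34,775 | Quality Lab: $101,825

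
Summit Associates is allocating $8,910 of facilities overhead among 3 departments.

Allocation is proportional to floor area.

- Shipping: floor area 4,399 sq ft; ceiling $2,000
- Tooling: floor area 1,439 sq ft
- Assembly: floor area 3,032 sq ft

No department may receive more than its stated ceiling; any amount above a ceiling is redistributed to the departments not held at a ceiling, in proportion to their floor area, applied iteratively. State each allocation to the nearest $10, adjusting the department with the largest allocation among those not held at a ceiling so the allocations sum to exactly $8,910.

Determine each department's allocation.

Floor area total: 8,870.
Proportional shares (ignoring caps): Shipping 4,418.84; Tooling 1,445.49; Assembly 3,045.67.
Cap binds for Shipping ($2,000); remaining pool $6,910 reallocated over remaining floor area 4,471.
Remaining shares: Tooling 2,224.00 → $2,220; Assembly 4,686.00 → $4,690.

Shipping: $2,000 | Tooling: $2,220 | Assembly: $4,690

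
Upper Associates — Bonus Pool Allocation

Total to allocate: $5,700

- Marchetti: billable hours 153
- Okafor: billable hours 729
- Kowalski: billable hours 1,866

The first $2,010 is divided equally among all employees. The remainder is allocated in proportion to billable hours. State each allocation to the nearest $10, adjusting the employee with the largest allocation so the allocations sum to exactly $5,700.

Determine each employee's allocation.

$2,010 shared equally gives $670 per employee.
Remainder $3,690 by billable hours (total 2,748): Marchetti 205.45 → $210; Okafor 978.90 → $980; Kowalski 2,505.66 → $2,510.
Rounding difference −$10 on remainder applied to Kowalski.
Totals: Marchetti $670 + $210 = $880; Okafor $670 + $980 = $1,650; Kowalski $670 + $2,500 = $3,170.

Marchetti: $880 · Okafor: $1,650 · Kowalski: $3,170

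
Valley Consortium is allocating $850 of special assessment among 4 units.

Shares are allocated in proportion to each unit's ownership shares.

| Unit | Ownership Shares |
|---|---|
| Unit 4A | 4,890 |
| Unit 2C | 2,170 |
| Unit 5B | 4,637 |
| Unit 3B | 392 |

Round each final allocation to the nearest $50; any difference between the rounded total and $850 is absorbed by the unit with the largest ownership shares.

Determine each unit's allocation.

Unit 4A: $300 | Unit 2C: $150 | Unit 5B: $350 | Unit 3B: $50

Total ownership shares = 4,890 + 2,170 + 4,637 + 392 = 12,089.
Proportional shares: Unit 4A 343.82; Unit 2C 152.58; Unit 5B 326.04; Unit 3B 27.56.
At nearest $50: Unit 4A $350; Unit 2C $150; Unit 5B $350; Unit 3B $50. Sum = $900.
Difference $850 − $900 = −$50 applied to largest ownership shares (Unit 4A): Unit 4A becomes $300.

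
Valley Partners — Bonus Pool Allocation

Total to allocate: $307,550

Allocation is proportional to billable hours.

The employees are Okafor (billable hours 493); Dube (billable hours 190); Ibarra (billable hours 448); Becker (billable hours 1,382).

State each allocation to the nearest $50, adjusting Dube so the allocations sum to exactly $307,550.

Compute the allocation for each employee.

Billable hours total: 2,513.
Unrounded shares: Okafor 493/2,513 × $307,550 = 60,335.12; Dube 190/2,513 × $307,550 = 23,252.88; Ibarra 448/2,513 × $307,550 = 54,827.86; Becker 1,382/2,513 × $307,550 = 169,134.14.
Rounded to nearest $50: Okafor $60,350; Dube $23,250; Ibarra $54,850; Becker $169,150. Sum = $307,600.
Difference $307,550 − $307,600 = −$50 applied to Dube: Dube becomes $23,200.

Okafor: $60,350 | Dube: $23,200 | Ibarra: $54,850 | Becker: $169,150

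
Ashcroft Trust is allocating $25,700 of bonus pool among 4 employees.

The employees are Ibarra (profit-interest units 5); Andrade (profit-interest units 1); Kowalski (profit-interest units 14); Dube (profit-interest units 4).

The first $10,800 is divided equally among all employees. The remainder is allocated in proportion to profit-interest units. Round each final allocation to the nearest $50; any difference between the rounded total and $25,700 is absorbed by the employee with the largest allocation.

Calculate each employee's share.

First tranche $10,800 split equally: $2,700 each.
Remainder $14,900 by profit-interest units (total 24): Ibarra 3,104.17 → $3,100; Andrade 620.83 → $600; Kowalski 8,691.67 → $8,700; Dube 2,483.33 → $2,500.
Totals: Ibarra $2,700 + $3,100 = $5,800; Andrade $2,700 + $600 = $3,300; Kowalski $2,700 + $8,700 = $11,400; Dube $2,700 + $2,500 = $5,200.

Ibarra: $5,800 · Andrade: $3,300 · Kowalski: $11,400 · Dube: $5,200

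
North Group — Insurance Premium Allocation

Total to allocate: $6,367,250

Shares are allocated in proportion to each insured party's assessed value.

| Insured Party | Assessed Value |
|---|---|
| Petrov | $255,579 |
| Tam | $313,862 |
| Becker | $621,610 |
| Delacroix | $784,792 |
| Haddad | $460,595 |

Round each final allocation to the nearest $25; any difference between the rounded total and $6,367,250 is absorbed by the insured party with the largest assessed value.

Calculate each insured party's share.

Sum of assessed value: 255,579 + 313,862 + 621,610 + 784,792 + 460,595 = 2,436,438.
Proportional shares: Petrov 667,915.78; Tam 820,229.29; Becker 1,624,480.60; Delacroix 2,050,931.26; Haddad 1,203,693.06.
Rounded to nearest $25: Petrov $667,925; Tam $820,225; Becker $1,624,475; Delacroix $2,050,925; Haddad $1,203,700. Sum = $6,367,250.
Sum already equals the total — no adjustment.

Petrov: $667,925; Tam: $820,225; Becker: $1,624,475; Delacroix: $2,050,925; Haddad: $1,203,700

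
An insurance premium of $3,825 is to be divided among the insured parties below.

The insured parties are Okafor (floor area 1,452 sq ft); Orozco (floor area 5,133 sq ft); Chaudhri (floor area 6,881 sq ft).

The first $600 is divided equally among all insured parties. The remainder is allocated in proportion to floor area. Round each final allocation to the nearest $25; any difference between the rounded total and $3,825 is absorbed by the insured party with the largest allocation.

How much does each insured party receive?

First tranche $600 split equally: $200 each.
Remainder $3,225 by floor area (total 13,466): Okafor 347.74 → $350; Orozco 1,229.31 → $1,225; Chaudhri 1,647.94 → $1,650.
Totals: Okafor $200 + $350 = $550; Orozco $200 + $1,225 = $1,425; Chaudhri $200 + $1,650 = $1,850.

Okafor: $550 | Orozco: $1,425 | Chaudhri: $1,850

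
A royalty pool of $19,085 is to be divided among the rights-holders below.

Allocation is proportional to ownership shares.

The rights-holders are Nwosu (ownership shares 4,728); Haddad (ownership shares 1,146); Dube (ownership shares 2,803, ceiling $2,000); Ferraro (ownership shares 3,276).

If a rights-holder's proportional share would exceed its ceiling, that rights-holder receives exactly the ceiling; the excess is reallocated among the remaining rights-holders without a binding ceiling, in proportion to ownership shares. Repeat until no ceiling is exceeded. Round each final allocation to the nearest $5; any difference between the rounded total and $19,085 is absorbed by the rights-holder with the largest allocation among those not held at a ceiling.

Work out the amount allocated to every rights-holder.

Sum of ownership shares: 11,953.
Pro-rata shares before constraints: Nwosu 7,549.06; Haddad 1,829.78; Dube 4,475.47; Ferraro 5,230.69.
Capped: Dube ($2,000); remaining pool $17,085 reallocated over remaining ownership shares 9,150.
Remaining shares: Nwosu 8,828.18 → $8,830; Haddad 2,139.83 → $2,140; Ferraro 6,116.99 → $6,115.

Nwosu: $8,830 · Haddad: $2,140 · Dube: $2,000 · Ferraro: $6,115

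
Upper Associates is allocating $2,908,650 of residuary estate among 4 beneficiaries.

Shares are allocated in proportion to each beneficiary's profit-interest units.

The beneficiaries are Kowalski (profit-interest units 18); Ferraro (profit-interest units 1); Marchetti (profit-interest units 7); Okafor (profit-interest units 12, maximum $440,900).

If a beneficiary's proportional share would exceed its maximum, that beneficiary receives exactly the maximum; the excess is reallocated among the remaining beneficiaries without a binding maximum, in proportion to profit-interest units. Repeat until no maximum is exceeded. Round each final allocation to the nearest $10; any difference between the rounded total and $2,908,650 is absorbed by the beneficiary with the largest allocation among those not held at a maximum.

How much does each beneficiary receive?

Kowalski: $1,708,450 | Ferraro: $94,910 | Marchetti: $664,390 | Okafor: $440,900

Profit-interest units total: 38.
Proportional shares (ignoring caps): Kowalski 1,377,781.58; Ferraro 76,543.42; Marchetti 535,803.95; Okafor 918,521.05.
Held at cap: Okafor ($440,900); residual $2,467,750 reallocated over remaining profit-interest units 26.
Redistributed shares: Kowalski 1,708,442.31 → $1,708,440; Ferraro 94,913.46 → $94,910; Marchetti 664,394.23 → $664,390.
Rounding difference +$10 applied to Kowalski → $1,708,450.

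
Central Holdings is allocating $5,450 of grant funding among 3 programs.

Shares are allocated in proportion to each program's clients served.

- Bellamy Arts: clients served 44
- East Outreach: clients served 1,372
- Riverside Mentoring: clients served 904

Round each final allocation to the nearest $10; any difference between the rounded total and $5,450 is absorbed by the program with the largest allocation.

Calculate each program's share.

Combined clients served = 2,320.
Unrounded shares: Bellamy Arts 44/2,320 × $5,450 = 103.36; East Outreach 1,372/2,320 × $5,450 = 3,223.02; Riverside Mentoring 904/2,320 × $5,450 = 2,123.62.
At nearest $10: Bellamy Arts $100; East Outreach $3,220; Riverside Mentoring $2,120. Sum = $5,440.
Difference $5,450 − $5,440 = +$10 applied to largest allocation (East Outreach): East Outreach becomes $3,230.

Bellamy Arts: $100; East Outreach: $3,230; Riverside Mentoring: $2,120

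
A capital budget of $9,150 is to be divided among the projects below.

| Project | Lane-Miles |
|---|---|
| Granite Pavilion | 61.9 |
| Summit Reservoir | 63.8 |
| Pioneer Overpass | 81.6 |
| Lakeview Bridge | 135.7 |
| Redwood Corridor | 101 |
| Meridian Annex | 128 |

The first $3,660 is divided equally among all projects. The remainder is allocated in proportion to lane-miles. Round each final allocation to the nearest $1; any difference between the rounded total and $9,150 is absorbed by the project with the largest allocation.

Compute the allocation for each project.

Granite Pavilion: $1,204; Summit Reservoir: $1,222; Pioneer Overpass: $1,393; Lakeview Bridge: $1,913; Redwood Corridor: $1,579; Meridian Annex: $1,839

Equal tier: $3,660 ÷ 6 = $610 apiece.
Remainder $5,490 by lane-miles (total 572): Granite Pavilion 594.11 → $594; Summit Reservoir 612.35 → $612; Pioneer Overpass 783.19 → $783; Lakeview Bridge 1,302.44 → $1,302; Redwood Corridor 969.39 → $969; Meridian Annex 1,228.53 → $1,229.
Rounding difference +$1 on remainder applied to Lakeview Bridge.
Totals: Granite Pavilion $610 + $594 = $1,204; Summit Reservoir $610 + $612 = $1,222; Pioneer Overpass $610 + $783 = $1,393; Lakeview Bridge $610 + $1,303 = $1,913; Redwood Corridor $610 + $969 = $1,579; Meridian Annex $610 + $1,229 = $1,839.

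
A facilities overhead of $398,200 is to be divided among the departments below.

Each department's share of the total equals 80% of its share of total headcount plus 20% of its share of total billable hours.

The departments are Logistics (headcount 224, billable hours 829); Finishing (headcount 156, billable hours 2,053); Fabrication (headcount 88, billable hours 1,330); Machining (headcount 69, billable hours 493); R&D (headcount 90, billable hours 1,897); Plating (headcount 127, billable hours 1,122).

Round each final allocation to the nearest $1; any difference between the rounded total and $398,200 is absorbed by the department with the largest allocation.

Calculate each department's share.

Logistics: $103,186; Finishing: $87,077; Fabrication: $50,893; Machining: $34,235; R&D: $57,584; Plating: $65,225

Totals — headcount 754, billable hours 7,724.
Blended shares (80% headcount + 20% billable hours): Logistics 0.2591; Finishing 0.2187; Fabrication 0.1278; Machining 0.0860; R&D 0.1446; Plating 0.1638.
Pro-rata amounts: Logistics 103,186.10; Finishing 87,076.87; Fabrication 50,892.67; Machining 34,235.23; R&D 57,583.84; Plating 65,225.29.
After rounding ($1): Logistics $103,186; Finishing $87,077; Fabrication $50,893; Machining $34,235; R&D $57,584; Plating $65,225. Sum = $398,200.
No rounding difference to absorb.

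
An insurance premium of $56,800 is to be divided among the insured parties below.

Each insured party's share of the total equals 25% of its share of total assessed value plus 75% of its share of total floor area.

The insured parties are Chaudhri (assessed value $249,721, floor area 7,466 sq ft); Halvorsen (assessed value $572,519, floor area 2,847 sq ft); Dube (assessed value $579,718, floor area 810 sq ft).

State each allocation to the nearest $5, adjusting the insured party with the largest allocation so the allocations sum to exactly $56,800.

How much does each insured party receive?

Chaudhri: $31,120; Halvorsen: $16,705; Dube: $8,975

Assessed value total 1,401,958; floor area total 11,123.
Blended shares (25% assessed value + 75% floor area): Chaudhri 0.5479; Halvorsen 0.2941; Dube 0.1580.
Raw shares: Chaudhri 31,123.40; Halvorsen 16,702.60; Dube 8,974.01.
At nearest $5: Chaudhri $31,125; Halvorsen $16,705; Dube $8,975. Sum = $56,805.
Difference $56,800 − $56,805 = −$5 applied to largest allocation (Chaudhri): Chaudhri becomes $31,120.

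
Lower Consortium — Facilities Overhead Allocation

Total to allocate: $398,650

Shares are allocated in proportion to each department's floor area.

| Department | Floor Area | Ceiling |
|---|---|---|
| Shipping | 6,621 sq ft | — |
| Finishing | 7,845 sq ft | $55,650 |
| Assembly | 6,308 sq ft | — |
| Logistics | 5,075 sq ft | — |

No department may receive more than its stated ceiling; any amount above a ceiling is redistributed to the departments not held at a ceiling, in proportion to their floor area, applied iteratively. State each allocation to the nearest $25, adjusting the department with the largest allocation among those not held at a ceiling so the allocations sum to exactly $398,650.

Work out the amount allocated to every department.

Shipping: $126,150; Finishing: $55,650; Assembly: $120,175; Logistics: $96,675

Floor area total: 25,849.
Proportional shares (ignoring caps): Shipping 102,110.78; Finishing 120,987.63; Assembly 97,283.62; Logistics 78,267.97.
Cap binds for Finishing ($55,650); residual $343,000 reallocated over remaining floor area 18,004.
Remaining shares: Shipping 126,138.80 → $126,150; Assembly 120,175.74 → $120,175; Logistics 96,685.46 → $96,675.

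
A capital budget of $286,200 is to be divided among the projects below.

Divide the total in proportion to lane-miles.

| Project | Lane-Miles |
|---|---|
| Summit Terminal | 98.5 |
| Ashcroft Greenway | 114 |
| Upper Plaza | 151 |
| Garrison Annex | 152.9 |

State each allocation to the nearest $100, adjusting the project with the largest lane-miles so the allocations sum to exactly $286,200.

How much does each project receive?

Sum of lane-miles: 98.5 + 114 + 151 + 152.9 = 516.4.
Unrounded shares: Summit Terminal 54,590.82; Ashcroft Greenway 63,181.25; Upper Plaza 83,687.45; Garrison Annex 84,740.47.
After rounding ($100): Summit Terminal $54,600; Ashcroft Greenway $63,200; Upper Plaza $83,700; Garrison Annex $84,700. Sum = $286,200.
Sum already equals the total — no adjustment.

Summit Terminal: $54,600 · Ashcroft Greenway: $63,200 · Upper Plaza: $83,700 · Garrison Annex: $84,700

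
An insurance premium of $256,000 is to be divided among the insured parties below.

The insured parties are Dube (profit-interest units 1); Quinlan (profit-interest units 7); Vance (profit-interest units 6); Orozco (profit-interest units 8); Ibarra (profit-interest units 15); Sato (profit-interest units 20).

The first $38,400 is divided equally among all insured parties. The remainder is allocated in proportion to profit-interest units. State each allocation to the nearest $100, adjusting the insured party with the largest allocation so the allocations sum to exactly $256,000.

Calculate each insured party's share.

Dube: $10,200; Quinlan: $33,100; Vance: $29,300; Orozco: $36,900; Ibarra: $63,700; Sato: $82,800

First tranche $38,400 split equally: $6,400 each.
Remainder $217,600 by profit-interest units (total 57): Dube 3,817.54 → $3,800; Quinlan 26,722.81 → $26,700; Vance 22,905.26 → $22,900; Orozco 30,540.35 → $30,500; Ibarra 57,263.16 → $57,300; Sato 76,350.88 → $76,400.
Totals: Dube $6,400 + $3,800 = $10,200; Quinlan $6,400 + $26,700 = $33,100; Vance $6,400 + $22,900 = $29,300; Orozco $6,400 + $30,500 = $36,900; Ibarra $6,400 + $57,300 = $63,700; Sato $6,400 + $76,400 = $82,800.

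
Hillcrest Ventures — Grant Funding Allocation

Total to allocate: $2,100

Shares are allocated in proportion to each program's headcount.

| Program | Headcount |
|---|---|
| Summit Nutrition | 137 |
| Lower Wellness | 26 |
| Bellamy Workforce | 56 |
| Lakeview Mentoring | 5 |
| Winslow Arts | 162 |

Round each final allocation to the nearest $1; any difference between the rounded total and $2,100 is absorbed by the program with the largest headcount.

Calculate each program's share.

Combined headcount = 386.
Raw shares: Summit Nutrition 137/386 × $2,100 = 745.34; Lower Wellness 26/386 × $2,100 = 141.45; Bellamy Workforce 56/386 × $2,100 = 304.66; Lakeview Mentoring 5/386 × $2,100 = 27.20; Winslow Arts 162/386 × $2,100 = 881.35.
Rounded to nearest $1: Summit Nutrition $745; Lower Wellness $141; Bellamy Workforce $305; Lakeview Mentoring $27; Winslow Arts $881. Sum = $2,099.
Difference $2,100 − $2,099 = +$1 applied to largest headcount (Winslow Arts): Winslow Arts becomes $882.

Summit Nutrition: $745 · Lower Wellness: $141 · Bellamy Workforce: $305 · Lakeview Mentoring: $27 · Winslow Arts: $882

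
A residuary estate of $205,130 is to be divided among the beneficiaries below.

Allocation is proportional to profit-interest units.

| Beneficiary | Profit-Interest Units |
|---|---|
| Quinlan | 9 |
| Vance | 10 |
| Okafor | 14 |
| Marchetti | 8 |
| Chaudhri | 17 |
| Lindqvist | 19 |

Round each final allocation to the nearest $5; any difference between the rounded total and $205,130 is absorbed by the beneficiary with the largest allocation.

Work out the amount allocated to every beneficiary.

Quinlan: $23,975; Vance: $26,640; Okafor: $37,295; Marchetti: $21,310; Chaudhri: $45,290; Lindqvist: $50,620

Sum of profit-interest units: 77.
Raw shares: Quinlan 9/77 × $205,130 = 23,976.23; Vance 10/77 × $205,130 = 26,640.26; Okafor 14/77 × $205,130 = 37,296.36; Marchetti 8/77 × $205,130 = 21,312.21; Chaudhri 17/77 × $205,130 = 45,288.44; Lindqvist 19/77 × $205,130 = 50,616.49.
After rounding ($5): Quinlan $23,975; Vance $26,640; Okafor $37,295; Marchetti $21,310; Chaudhri $45,290; Lindqvist $50,615. Sum = $205,125.
Difference $205,130 − $205,125 = +$5 applied to largest allocation (Lindqvist): Lindqvist becomes $50,620.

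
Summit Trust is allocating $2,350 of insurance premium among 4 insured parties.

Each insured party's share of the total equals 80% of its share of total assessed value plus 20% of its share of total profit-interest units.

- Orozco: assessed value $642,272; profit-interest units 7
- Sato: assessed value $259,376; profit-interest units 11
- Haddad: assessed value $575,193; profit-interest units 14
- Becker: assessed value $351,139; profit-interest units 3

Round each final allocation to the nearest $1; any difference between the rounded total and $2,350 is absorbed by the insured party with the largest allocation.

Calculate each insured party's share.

Assessed value total 1,827,980; profit-interest units total 35.
Composite weights (80% assessed value + 20% profit-interest units): Orozco 0.3211; Sato 0.1764; Haddad 0.3317; Becker 0.1708.
Pro-rata amounts: Orozco 754.55; Sato 414.47; Haddad 779.56; Becker 401.42.
At nearest $1: Orozco $755; Sato $414; Haddad $780; Becker $401. Sum = $2,350.
Sum already equals the total — no adjustment.

Orozco: $755 · Sato: $414 · Haddad: $780 · Becker: $401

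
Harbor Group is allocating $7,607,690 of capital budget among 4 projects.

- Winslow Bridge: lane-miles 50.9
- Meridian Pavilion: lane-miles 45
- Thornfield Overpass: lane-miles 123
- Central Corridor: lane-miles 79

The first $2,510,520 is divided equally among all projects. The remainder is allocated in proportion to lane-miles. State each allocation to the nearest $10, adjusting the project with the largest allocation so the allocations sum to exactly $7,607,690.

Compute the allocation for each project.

First tranche $2,510,520 split equally: $627,630 each.
Remainder $5,097,170 by lane-miles (total 297.9): Winslow Bridge 870,916.26 → $870,920; Meridian Pavilion 769,965.26 → $769,970; Thornfield Overpass 2,104,571.70 → $2,104,570; Central Corridor 1,351,716.78 → $1,351,720.
Rounding difference −$10 on remainder applied to Thornfield Overpass.
Totals: Winslow Bridge $627,630 + $870,920 = $1,498,550; Meridian Pavilion $627,630 + $769,970 = $1,397,600; Thornfield Overpass $627,630 + $2,104,560 = $2,732,190; Central Corridor $627,630 + $1,351,720 = $1,979,350.

Winslow Bridge: $1,498,550 · Meridian Pavilion: $1,397,600 · Thornfield Overpass: $2,732,190 · Central Corridor: $1,979,350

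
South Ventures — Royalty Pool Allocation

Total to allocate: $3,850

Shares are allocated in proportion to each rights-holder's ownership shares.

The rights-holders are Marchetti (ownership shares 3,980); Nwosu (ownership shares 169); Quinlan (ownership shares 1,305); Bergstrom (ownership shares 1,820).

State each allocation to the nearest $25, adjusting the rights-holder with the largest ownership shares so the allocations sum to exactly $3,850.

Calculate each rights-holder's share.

Sum of ownership shares: 7,274.
Unrounded shares: Marchetti 3,980/7,274 × $3,850 = 2,106.54; Nwosu 169/7,274 × $3,850 = 89.45; Quinlan 1,305/7,274 × $3,850 = 690.71; Bergstrom 1,820/7,274 × $3,850 = 963.29.
Rounded to nearest $25: Marchetti $2,100; Nwosu $100; Quinlan $700; Bergstrom $975. Sum = $3,875.
Difference $3,850 − $3,875 = −$25 applied to largest ownership shares (Marchetti): Marchetti becomes $2,075.

Marchetti: $2,075 | Nwosu: $100 | Quinlan: $700 | Bergstrom: $975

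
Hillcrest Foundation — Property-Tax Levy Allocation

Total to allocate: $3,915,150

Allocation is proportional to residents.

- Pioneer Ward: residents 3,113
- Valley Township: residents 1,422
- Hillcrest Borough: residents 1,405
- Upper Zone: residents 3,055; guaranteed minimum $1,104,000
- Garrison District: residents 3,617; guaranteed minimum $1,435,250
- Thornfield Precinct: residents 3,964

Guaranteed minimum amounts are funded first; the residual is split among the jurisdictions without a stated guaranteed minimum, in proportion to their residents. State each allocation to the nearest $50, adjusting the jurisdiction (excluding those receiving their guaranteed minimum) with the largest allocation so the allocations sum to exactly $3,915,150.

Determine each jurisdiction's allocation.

Pioneer Ward: $432,450 | Valley Township: $197,550 | Hillcrest Borough: $195,200 | Upper Zone: $1,104,000 | Garrison District: $1,435,250 | Thornfield Precinct: $550,700

Guaranteed amounts: Upper Zone $1,104,000; Garrison District $1,435,250. Residual $1,375,900.
Residual split over remaining residents 9,904: Pioneer Ward 432,469.38 → $432,450; Valley Township 197,549.45 → $197,550; Hillcrest Borough 195,187.75 → $195,200; Thornfield Precinct 550,693.42 → $550,700.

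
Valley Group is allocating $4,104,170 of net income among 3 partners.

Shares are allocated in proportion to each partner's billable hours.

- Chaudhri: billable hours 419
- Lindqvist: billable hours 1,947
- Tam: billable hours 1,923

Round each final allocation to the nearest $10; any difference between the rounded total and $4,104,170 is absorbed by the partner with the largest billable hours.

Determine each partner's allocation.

Total billable hours = 419 + 1,947 + 1,923 = 4,289.
Proportional shares: Chaudhri 400,943.63; Lindqvist 1,863,096.06; Tam 1,840,130.31.
Rounded to nearest $10: Chaudhri $400,940; Lindqvist $1,863,100; Tam $1,840,130. Sum = $4,104,170.
Rounded total matches; no reconciliation needed.

Chaudhri: $400,940 · Lindqvist: $1,863,100 · Tam: $1,840,130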